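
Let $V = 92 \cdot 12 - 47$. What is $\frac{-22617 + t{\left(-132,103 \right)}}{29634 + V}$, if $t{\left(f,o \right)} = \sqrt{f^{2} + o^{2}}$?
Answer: $- \frac{22617}{30691} + \frac{17 \sqrt{97}}{30691} \approx -0.73147$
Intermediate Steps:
$V = 1057$ ($V = 1104 - 47 = 1057$)
$\frac{-22617 + t{\left(-132,103 \right)}}{29634 + V} = \frac{-22617 + \sqrt{\left(-132\right)^{2} + 103^{2}}}{29634 + 1057} = \frac{-22617 + \sqrt{17424 + 10609}}{30691} = \left(-22617 + \sqrt{28033}\right) \frac{1}{30691} = \left(-22617 + 17 \sqrt{97}\right) \frac{1}{30691} = - \frac{22617}{30691} + \frac{17 \sqrt{97}}{30691}$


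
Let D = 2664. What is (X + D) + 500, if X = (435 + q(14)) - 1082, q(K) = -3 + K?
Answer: 2528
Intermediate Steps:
X = -636 (X = (435 + (-3 + 14)) - 1082 = (435 + 11) - 1082 = 446 - 1082 = -636)
(X + D) + 500 = (-636 + 2664) + 500 = 2028 + 500 = 2528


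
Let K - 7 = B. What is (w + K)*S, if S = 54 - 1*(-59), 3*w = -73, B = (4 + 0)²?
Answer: -452/3 ≈ -150.67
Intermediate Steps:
B = 16 (B = 4² = 16)
K = 23 (K = 7 + 16 = 23)
w = -73/3 (w = (⅓)*(-73) = -73/3 ≈ -24.333)
S = 113 (S = 54 + 59 = 113)
(w + K)*S = (-73/3 + 23)*113 = -4/3*113 = -452/3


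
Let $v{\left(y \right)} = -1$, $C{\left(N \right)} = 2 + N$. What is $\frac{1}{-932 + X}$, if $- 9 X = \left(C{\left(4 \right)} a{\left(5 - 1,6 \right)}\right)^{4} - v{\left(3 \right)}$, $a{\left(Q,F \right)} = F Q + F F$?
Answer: $- \frac{9}{16796168389} \approx -5.3584 \cdot 10^{-10}$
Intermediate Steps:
$a{\left(Q,F \right)} = F^{2} + F Q$ ($a{\left(Q,F \right)} = F Q + F^{2} = F^{2} + F Q$)
$X = - \frac{16796160001}{9}$ ($X = - \frac{\left(\left(2 + 4\right) 6 \left(6 + \left(5 - 1\right)\right)\right)^{4} - -1}{9} = - \frac{\left(6 \cdot 6 \left(6 + 4\right)\right)^{4} + 1}{9} = - \frac{\left(6 \cdot 6 \cdot 10\right)^{4} + 1}{9} = - \frac{\left(6 \cdot 60\right)^{4} + 1}{9} = - \frac{360^{4} + 1}{9} = - \frac{16796160000 + 1}{9} = \left(- \frac{1}{9}\right) 16796160001 = - \frac{16796160001}{9} \approx -1.8662 \cdot 10^{9}$)
$\frac{1}{-932 + X} = \frac{1}{-932 - \frac{16796160001}{9}} = \frac{1}{- \frac{16796168389}{9}} = - \frac{9}{16796168389}$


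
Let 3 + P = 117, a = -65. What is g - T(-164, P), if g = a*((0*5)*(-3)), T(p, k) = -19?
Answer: 19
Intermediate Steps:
P = 114 (P = -3 + 117 = 114)
g = 0 (g = -65*0*5*(-3) = -0*(-3) = -65*0 = 0)
g - T(-164, P) = 0 - 1*(-19) = 0 + 19 = 19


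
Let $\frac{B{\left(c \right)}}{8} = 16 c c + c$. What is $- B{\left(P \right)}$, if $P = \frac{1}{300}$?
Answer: $- \frac{158}{5625} \approx -0.028089$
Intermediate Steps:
$P = \frac{1}{300} \approx 0.0033333$
$B{\left(c \right)} = 8 c + 128 c^{2}$ ($B{\left(c \right)} = 8 \left(16 c c + c\right) = 8 \left(16 c^{2} + c\right) = 8 \left(c + 16 c^{2}\right) = 8 c + 128 c^{2}$)
$- B{\left(P \right)} = - \frac{8 \left(1 + 16 \cdot \frac{1}{300}\right)}{300} = - \frac{8 \left(1 + \frac{4}{75}\right)}{300} = - \frac{8 \cdot 79}{300 \cdot 75} = \left(-1\right) \frac{158}{5625} = - \frac{158}{5625}$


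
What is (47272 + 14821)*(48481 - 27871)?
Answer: 1279736730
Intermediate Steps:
(47272 + 14821)*(48481 - 27871) = 62093*20610 = 1279736730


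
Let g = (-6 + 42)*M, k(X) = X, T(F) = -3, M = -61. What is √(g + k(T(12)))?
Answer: I*√2199 ≈ 46.893*I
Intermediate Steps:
g = -2196 (g = (-6 + 42)*(-61) = 36*(-61) = -2196)
√(g + k(T(12))) = √(-2196 - 3) = √(-2199) = I*√2199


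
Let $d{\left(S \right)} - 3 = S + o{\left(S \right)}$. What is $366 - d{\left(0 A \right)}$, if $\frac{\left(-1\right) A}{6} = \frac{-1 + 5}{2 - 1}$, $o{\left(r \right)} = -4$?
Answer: $367$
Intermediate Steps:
$A = -24$ ($A = - 6 \frac{-1 + 5}{2 - 1} = - 6 \cdot \frac{4}{1} = - 6 \cdot 4 \cdot 1 = \left(-6\right) 4 = -24$)
$d{\left(S \right)} = -1 + S$ ($d{\left(S \right)} = 3 + \left(S - 4\right) = 3 + \left(-4 + S\right) = -1 + S$)
$366 - d{\left(0 A \right)} = 366 - \left(-1 + 0 \left(-24\right)\right) = 366 - \left(-1 + 0\right) = 366 - -1 = 366 + 1 = 367$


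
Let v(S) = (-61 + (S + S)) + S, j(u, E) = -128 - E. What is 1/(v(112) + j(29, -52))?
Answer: 1/199 ≈ 0.0050251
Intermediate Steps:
v(S) = -61 + 3*S (v(S) = (-61 + 2*S) + S = -61 + 3*S)
1/(v(112) + j(29, -52)) = 1/((-61 + 3*112) + (-128 - 1*(-52))) = 1/((-61 + 336) + (-128 + 52)) = 1/(275 - 76) = 1/199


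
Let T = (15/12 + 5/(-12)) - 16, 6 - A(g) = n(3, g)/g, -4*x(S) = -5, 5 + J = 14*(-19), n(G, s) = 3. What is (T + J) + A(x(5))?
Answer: -8477/30 ≈ -282.57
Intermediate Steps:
J = -271 (J = -5 + 14*(-19) = -5 - 266 = -271)
x(S) = 5/4 (x(S) = -¼*(-5) = 5/4)
A(g) = 6 - 3/g
T = -91/6 (T = (15*(1/12) + 5*(-1/12)) - 16 = (5/4 - 5/12) - 16 = ⅚ - 16 = -91/6 ≈ -15.167)
(T + J) + A(x(5)) = (-91/6 - 271) + (6 - 3/5/4) = -1717/6 + (6 - 3*⅘) = -1717/6 + (6 - 12/5) = -1717/6 + 18/5 = -8477/30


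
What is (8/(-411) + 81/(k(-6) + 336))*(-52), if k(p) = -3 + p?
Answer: -531700/44799 ≈ -11.869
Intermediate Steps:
(8/(-411) + 81/(k(-6) + 336))*(-52) = (8/(-411) + 81/((-3 - 6) + 336))*(-52) = (8*(-1/411) + 81/(-9 + 336))*(-52) = (-8/411 + 81/327)*(-52) = (-8/411 + 81*(1/327))*(-52) = (-8/411 + 27/109)*(-52) = (10225/44799)*(-52) = -531700/44799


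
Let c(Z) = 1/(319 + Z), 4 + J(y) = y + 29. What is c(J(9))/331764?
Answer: 1/117112692 ≈ 8.5388e-9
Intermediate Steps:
J(y) = 25 + y (J(y) = -4 + (y + 29) = -4 + (29 + y) = 25 + y)
c(J(9))/331764 = 1/((319 + (25 + 9))*331764) = (1/331764)/(319 + 34) = (1/331764)/353 = (1/353)*(1/331764) = 1/117112692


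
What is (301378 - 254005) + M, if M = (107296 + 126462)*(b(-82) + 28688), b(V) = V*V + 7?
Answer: 8279521975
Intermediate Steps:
b(V) = 7 + V² (b(V) = V² + 7 = 7 + V²)
M = 8279474602 (M = (107296 + 126462)*((7 + (-82)²) + 28688) = 233758*((7 + 6724) + 28688) = 233758*(6731 + 28688) = 233758*35419 = 8279474602)
(301378 - 254005) + M = (301378 - 254005) + 8279474602 = 47373 + 8279474602 = 8279521975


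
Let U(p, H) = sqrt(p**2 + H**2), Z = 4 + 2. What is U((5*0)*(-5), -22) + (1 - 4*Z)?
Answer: -1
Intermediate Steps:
Z = 6
U(p, H) = sqrt(H**2 + p**2)
U((5*0)*(-5), -22) + (1 - 4*Z) = sqrt((-22)**2 + ((5*0)*(-5))**2) + (1 - 4*6) = sqrt(484 + (0*(-5))**2) + (1 - 24) = sqrt(484 + 0**2) - 23 = sqrt(484 + 0) - 23 = sqrt(484) - 23 = 22 - 23 = -1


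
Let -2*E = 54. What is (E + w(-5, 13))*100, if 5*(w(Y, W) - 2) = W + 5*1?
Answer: -2140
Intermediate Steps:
E = -27 (E = -½*54 = -27)
w(Y, W) = 3 + W/5 (w(Y, W) = 2 + (W + 5*1)/5 = 2 + (W + 5)/5 = 2 + (5 + W)/5 = 2 + (1 + W/5) = 3 + W/5)
(E + w(-5, 13))*100 = (-27 + (3 + (⅕)*13))*100 = (-27 + (3 + 13/5))*100 = (-27 + 28/5)*100 = -107/5*100 = -2140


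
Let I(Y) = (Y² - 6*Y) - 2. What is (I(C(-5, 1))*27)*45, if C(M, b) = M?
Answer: 64395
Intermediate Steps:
I(Y) = -2 + Y² - 6*Y
(I(C(-5, 1))*27)*45 = ((-2 + (-5)² - 6*(-5))*27)*45 = ((-2 + 25 + 30)*27)*45 = (53*27)*45 = 1431*45 = 64395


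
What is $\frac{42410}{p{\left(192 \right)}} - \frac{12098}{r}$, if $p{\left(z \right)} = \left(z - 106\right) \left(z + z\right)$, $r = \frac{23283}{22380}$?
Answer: $- \frac{496687086985}{42716544} \approx -11628.0$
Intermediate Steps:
$r = \frac{7761}{7460}$ ($r = 23283 \cdot \frac{1}{22380} = \frac{7761}{7460} \approx 1.0403$)
$p{\left(z \right)} = 2 z \left(-106 + z\right)$ ($p{\left(z \right)} = \left(-106 + z\right) 2 z = 2 z \left(-106 + z\right)$)
$\frac{42410}{p{\left(192 \right)}} - \frac{12098}{r} = \frac{42410}{2 \cdot 192 \left(-106 + 192\right)} - \frac{12098}{\frac{7761}{7460}} = \frac{42410}{2 \cdot 192 \cdot 86} - \frac{90251080}{7761} = \frac{42410}{33024} - \frac{90251080}{7761} = 42410 \cdot \frac{1}{33024} - \frac{90251080}{7761} = \frac{21205}{16512} - \frac{90251080}{7761} = - \frac{496687086985}{42716544}$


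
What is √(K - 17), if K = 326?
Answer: √309 ≈ 17.578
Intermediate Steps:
√(K - 17) = √(326 - 17) = √309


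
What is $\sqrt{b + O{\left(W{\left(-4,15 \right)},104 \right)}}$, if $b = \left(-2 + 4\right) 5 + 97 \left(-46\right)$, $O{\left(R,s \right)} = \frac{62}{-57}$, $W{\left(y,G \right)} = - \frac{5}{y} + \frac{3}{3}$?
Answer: $\frac{i \sqrt{14468082}}{57} \approx 66.731 i$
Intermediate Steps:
$W{\left(y,G \right)} = 1 - \frac{5}{y}$ ($W{\left(y,G \right)} = - \frac{5}{y} + 3 \cdot \frac{1}{3} = - \frac{5}{y} + 1 = 1 - \frac{5}{y}$)
$O{\left(R,s \right)} = - \frac{62}{57}$ ($O{\left(R,s \right)} = 62 \left(- \frac{1}{57}\right) = - \frac{62}{57}$)
$b = -4452$ ($b = 2 \cdot 5 - 4462 = 10 - 4462 = -4452$)
$\sqrt{b + O{\left(W{\left(-4,15 \right)},104 \right)}} = \sqrt{-4452 - \frac{62}{57}} = \sqrt{- \frac{253826}{57}} = \frac{i \sqrt{14468082}}{57}$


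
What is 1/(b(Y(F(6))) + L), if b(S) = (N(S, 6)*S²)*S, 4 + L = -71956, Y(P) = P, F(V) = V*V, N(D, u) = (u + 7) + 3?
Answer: 1/674536 ≈ 1.4825e-6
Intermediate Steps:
N(D, u) = 10 + u (N(D, u) = (7 + u) + 3 = 10 + u)
F(V) = V²
L = -71960 (L = -4 - 71956 = -71960)
b(S) = 16*S³ (b(S) = ((10 + 6)*S²)*S = (16*S²)*S = 16*S³)
1/(b(Y(F(6))) + L) = 1/(16*(6²)³ - 71960) = 1/(16*36³ - 71960) = 1/(16*46656 - 71960) = 1/(746496 - 71960) = 1/674536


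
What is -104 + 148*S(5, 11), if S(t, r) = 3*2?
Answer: 784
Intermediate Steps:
S(t, r) = 6
-104 + 148*S(5, 11) = -104 + 148*6 = -104 + 888 = 784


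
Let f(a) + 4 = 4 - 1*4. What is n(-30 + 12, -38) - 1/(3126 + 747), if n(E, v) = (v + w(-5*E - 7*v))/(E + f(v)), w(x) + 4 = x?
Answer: -608072/42603 ≈ -14.273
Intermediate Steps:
f(a) = -4 (f(a) = -4 + (4 - 1*4) = -4 + (4 - 4) = -4 + 0 = -4)
w(x) = -4 + x
n(E, v) = (-4 - 6*v - 5*E)/(-4 + E) (n(E, v) = (v + (-4 + (-5*E - 7*v)))/(E - 4) = (v + (-4 + (-7*v - 5*E)))/(-4 + E) = (v + (-4 - 7*v - 5*E))/(-4 + E) = (-4 - 6*v - 5*E)/(-4 + E))
n(-30 + 12, -38) - 1/(3126 + 747) = (-4 - 6*(-38) - 5*(-30 + 12))/(-4 + (-30 + 12)) - 1/(3126 + 747) = (-4 + 228 - 5*(-18))/(-4 - 18) - 1/3873 = (-4 + 228 + 90)/(-22) - 1*1/3873 = -1/22*314 - 1/3873 = -157/11 - 1/3873 = -608072/42603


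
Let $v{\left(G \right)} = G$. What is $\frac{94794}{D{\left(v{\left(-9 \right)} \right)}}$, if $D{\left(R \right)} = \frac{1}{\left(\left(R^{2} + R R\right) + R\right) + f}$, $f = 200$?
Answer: $33462282$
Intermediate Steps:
$D{\left(R \right)} = \frac{1}{200 + R + 2 R^{2}}$ ($D{\left(R \right)} = \frac{1}{\left(\left(R^{2} + R R\right) + R\right) + 200} = \frac{1}{\left(\left(R^{2} + R^{2}\right) + R\right) + 200} = \frac{1}{\left(2 R^{2} + R\right) + 200} = \frac{1}{\left(R + 2 R^{2}\right) + 200} = \frac{1}{200 + R + 2 R^{2}}$)
$\frac{94794}{D{\left(v{\left(-9 \right)} \right)}} = \frac{94794}{\frac{1}{200 - 9 + 2 \left(-9\right)^{2}}} = \frac{94794}{\frac{1}{200 - 9 + 2 \cdot 81}} = \frac{94794}{\frac{1}{200 - 9 + 162}} = \frac{94794}{\frac{1}{353}} = 94794 \frac{1}{\frac{1}{353}} = 94794 \cdot 353 = 33462282$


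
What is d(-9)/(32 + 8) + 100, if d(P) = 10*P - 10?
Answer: 195/2 ≈ 97.500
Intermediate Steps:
d(P) = -10 + 10*P
d(-9)/(32 + 8) + 100 = (-10 + 10*(-9))/(32 + 8) + 100 = (-10 - 90)/40 + 100 = (1/40)*(-100) + 100 = -5/2 + 100 = 195/2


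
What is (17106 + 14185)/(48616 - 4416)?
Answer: 2407/3400 ≈ 0.70794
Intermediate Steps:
(17106 + 14185)/(48616 - 4416) = 31291/44200 = 31291*(1/44200) = 2407/3400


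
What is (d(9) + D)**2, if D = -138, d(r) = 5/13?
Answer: 3200521/169 ≈ 18938.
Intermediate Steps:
d(r) = 5/13 (d(r) = 5*(1/13) = 5/13)
(d(9) + D)**2 = (5/13 - 138)**2 = (-1789/13)**2 = 3200521/169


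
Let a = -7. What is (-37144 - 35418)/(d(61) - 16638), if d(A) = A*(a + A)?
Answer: 36281/6672 ≈ 5.4378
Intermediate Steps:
d(A) = A*(-7 + A)
(-37144 - 35418)/(d(61) - 16638) = (-37144 - 35418)/(61*(-7 + 61) - 16638) = -72562/(61*54 - 16638) = -72562/(3294 - 16638) = -72562/(-13344) = -72562*(-1/13344) = 36281/6672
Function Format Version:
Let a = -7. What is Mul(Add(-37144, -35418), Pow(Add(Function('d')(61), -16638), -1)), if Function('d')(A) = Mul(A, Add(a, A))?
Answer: Rational(36281, 6672) ≈ 5.4378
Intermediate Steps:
Function('d')(A) = Mul(A, Add(-7, A))
Mul(Add(-37144, -35418), Pow(Add(Function('d')(61), -16638), -1)) = Mul(Add(-37144, -35418), Pow(Add(Mul(61, Add(-7, 61)), -16638), -1)) = Mul(-72562, Pow(Add(Mul(61, 54), -16638), -1)) = Mul(-72562, Pow(Add(3294, -16638), -1)) = Mul(-72562, Pow(-13344, -1)) = Mul(-72562, Rational(-1, 13344)) = Rational(36281, 6672)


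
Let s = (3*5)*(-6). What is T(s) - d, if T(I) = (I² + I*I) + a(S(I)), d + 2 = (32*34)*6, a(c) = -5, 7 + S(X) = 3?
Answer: 9669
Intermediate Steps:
S(X) = -4 (S(X) = -7 + 3 = -4)
s = -90 (s = 15*(-6) = -90)
d = 6526 (d = -2 + (32*34)*6 = -2 + 1088*6 = -2 + 6528 = 6526)
T(I) = -5 + 2*I² (T(I) = (I² + I*I) - 5 = (I² + I²) - 5 = 2*I² - 5 = -5 + 2*I²)
T(s) - d = (-5 + 2*(-90)²) - 1*6526 = (-5 + 2*8100) - 6526 = (-5 + 16200) - 6526 = 16195 - 6526 = 9669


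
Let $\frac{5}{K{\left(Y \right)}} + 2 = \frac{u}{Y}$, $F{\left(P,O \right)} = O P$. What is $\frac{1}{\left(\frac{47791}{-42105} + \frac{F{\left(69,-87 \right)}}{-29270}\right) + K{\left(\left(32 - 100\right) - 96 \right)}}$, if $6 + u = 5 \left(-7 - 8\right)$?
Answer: $- \frac{60881219490}{258732450397} \approx -0.23531$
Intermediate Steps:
$u = -81$ ($u = -6 + 5 \left(-7 - 8\right) = -6 + 5 \left(-15\right) = -6 - 75 = -81$)
$K{\left(Y \right)} = \frac{5}{-2 - \frac{81}{Y}}$
$\frac{1}{\left(\frac{47791}{-42105} + \frac{F{\left(69,-87 \right)}}{-29270}\right) + K{\left(\left(32 - 100\right) - 96 \right)}} = \frac{1}{\left(\frac{47791}{-42105} + \frac{\left(-87\right) 69}{-29270}\right) - \frac{5 \left(\left(32 - 100\right) - 96\right)}{81 + 2 \left(\left(32 - 100\right) - 96\right)}} = \frac{1}{\left(47791 \left(- \frac{1}{42105}\right) - - \frac{6003}{29270}\right) - \frac{5 \left(-68 - 96\right)}{81 + 2 \left(-68 - 96\right)}} = \frac{1}{\left(- \frac{47791}{42105} + \frac{6003}{29270}\right) - - \frac{820}{81 + 2 \left(-164\right)}} = \frac{1}{- \frac{229217251}{246482670} - - \frac{820}{81 - 328}} = \frac{1}{- \frac{229217251}{246482670} - - \frac{820}{-247}} = \frac{1}{- \frac{229217251}{246482670} - \left(-820\right) \left(- \frac{1}{247}\right)} = \frac{1}{- \frac{229217251}{246482670} - \frac{820}{247}} = \frac{1}{- \frac{258732450397}{60881219490}} = - \frac{60881219490}{258732450397}$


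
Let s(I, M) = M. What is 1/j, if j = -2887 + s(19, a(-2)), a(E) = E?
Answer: -1/2889 ≈ -0.00034614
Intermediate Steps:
j = -2889 (j = -2887 - 2 = -2889)
1/j = 1/(-2889) = -1/2889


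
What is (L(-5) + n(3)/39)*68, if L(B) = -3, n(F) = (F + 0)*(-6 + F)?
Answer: -2856/13 ≈ -219.69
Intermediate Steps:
n(F) = F*(-6 + F)
(L(-5) + n(3)/39)*68 = (-3 + (3*(-6 + 3))/39)*68 = (-3 + (3*(-3))*(1/39))*68 = (-3 - 9*1/39)*68 = (-3 - 3/13)*68 = -42/13*68 = -2856/13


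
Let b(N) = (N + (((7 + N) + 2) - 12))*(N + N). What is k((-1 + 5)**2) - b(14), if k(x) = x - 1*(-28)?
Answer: -656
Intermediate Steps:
k(x) = 28 + x (k(x) = x + 28 = 28 + x)
b(N) = 2*N*(-3 + 2*N) (b(N) = (N + ((9 + N) - 12))*(2*N) = (N + (-3 + N))*(2*N) = (-3 + 2*N)*(2*N) = 2*N*(-3 + 2*N))
k((-1 + 5)**2) - b(14) = (28 + (-1 + 5)**2) - 2*14*(-3 + 2*14) = (28 + 4**2) - 2*14*(-3 + 28) = (28 + 16) - 2*14*25 = 44 - 1*700 = 44 - 700 = -656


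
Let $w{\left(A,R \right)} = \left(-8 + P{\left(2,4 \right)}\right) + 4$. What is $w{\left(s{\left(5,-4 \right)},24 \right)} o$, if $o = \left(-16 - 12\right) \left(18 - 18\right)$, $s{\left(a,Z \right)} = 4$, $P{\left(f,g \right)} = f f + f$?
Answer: $0$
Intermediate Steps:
$P{\left(f,g \right)} = f + f^{2}$ ($P{\left(f,g \right)} = f^{2} + f = f + f^{2}$)
$w{\left(A,R \right)} = 2$ ($w{\left(A,R \right)} = \left(-8 + 2 \left(1 + 2\right)\right) + 4 = \left(-8 + 2 \cdot 3\right) + 4 = \left(-8 + 6\right) + 4 = -2 + 4 = 2$)
$o = 0$ ($o = \left(-28\right) 0 = 0$)
$w{\left(s{\left(5,-4 \right)},24 \right)} o = 2 \cdot 0 = 0$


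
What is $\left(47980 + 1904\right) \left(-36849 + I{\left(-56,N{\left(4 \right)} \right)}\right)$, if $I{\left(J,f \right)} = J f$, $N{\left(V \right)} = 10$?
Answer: $-1866110556$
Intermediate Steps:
$\left(47980 + 1904\right) \left(-36849 + I{\left(-56,N{\left(4 \right)} \right)}\right) = \left(47980 + 1904\right) \left(-36849 - 560\right) = 49884 \left(-36849 - 560\right) = 49884 \left(-37409\right) = -1866110556$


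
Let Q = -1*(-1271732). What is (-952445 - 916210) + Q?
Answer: -596923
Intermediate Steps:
Q = 1271732
(-952445 - 916210) + Q = (-952445 - 916210) + 1271732 = -1868655 + 1271732 = -596923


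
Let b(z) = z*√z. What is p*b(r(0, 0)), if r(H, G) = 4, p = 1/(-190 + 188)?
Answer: -4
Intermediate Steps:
p = -½ (p = 1/(-2) = -½ ≈ -0.50000)
b(z) = z^(3/2)
p*b(r(0, 0)) = -4^(3/2)/2 = -½*8 = -4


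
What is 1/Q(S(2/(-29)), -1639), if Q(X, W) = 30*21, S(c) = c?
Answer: 1/630 ≈ 0.0015873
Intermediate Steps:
Q(X, W) = 630
1/Q(S(2/(-29)), -1639) = 1/630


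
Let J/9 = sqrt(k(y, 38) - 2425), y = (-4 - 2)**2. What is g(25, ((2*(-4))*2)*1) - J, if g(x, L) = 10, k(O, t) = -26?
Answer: 10 - 9*I*sqrt(2451) ≈ 10.0 - 445.57*I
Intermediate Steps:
y = 36 (y = (-6)**2 = 36)
J = 9*I*sqrt(2451) (J = 9*sqrt(-26 - 2425) = 9*sqrt(-2451) = 9*(I*sqrt(2451)) = 9*I*sqrt(2451) ≈ 445.57*I)
g(25, ((2*(-4))*2)*1) - J = 10 - 9*I*sqrt(2451)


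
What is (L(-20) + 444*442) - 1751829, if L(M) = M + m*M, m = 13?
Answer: -1555861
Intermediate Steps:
L(M) = 14*M (L(M) = M + 13*M = 14*M)
(L(-20) + 444*442) - 1751829 = (14*(-20) + 444*442) - 1751829 = (-280 + 196248) - 1751829 = 195968 - 1751829 = -1555861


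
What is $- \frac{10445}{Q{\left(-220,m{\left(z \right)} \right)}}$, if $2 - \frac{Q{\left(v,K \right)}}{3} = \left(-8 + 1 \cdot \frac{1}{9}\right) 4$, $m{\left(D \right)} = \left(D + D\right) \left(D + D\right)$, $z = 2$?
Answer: $- \frac{31335}{302} \approx -103.76$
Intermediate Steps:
$m{\left(D \right)} = 4 D^{2}$ ($m{\left(D \right)} = 2 D 2 D = 4 D^{2}$)
$Q{\left(v,K \right)} = \frac{302}{3}$ ($Q{\left(v,K \right)} = 6 - 3 \left(-8 + 1 \cdot \frac{1}{9}\right) 4 = 6 - 3 \left(-8 + \frac{1}{9}\right) 4 = 6 - 3 \left(\left(- \frac{71}{9}\right) 4\right) = 6 - - \frac{284}{3} = 6 + \frac{284}{3} = \frac{302}{3}$)
$- \frac{10445}{Q{\left(-220,m{\left(z \right)} \right)}} = - \frac{10445}{\frac{302}{3}} = \left(-10445\right) \frac{3}{302} = - \frac{31335}{302}$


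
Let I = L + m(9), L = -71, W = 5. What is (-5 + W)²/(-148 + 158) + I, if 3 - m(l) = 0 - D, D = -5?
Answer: -73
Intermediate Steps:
m(l) = -2 (m(l) = 3 - (0 - 1*(-5)) = 3 - (0 + 5) = 3 - 1*5 = 3 - 5 = -2)
I = -73 (I = -71 - 2 = -73)
(-5 + W)²/(-148 + 158) + I = (-5 + 5)²/(-148 + 158) - 73 = 0²/10 - 73 = 0*(⅒) - 73 = 0 - 73 = -73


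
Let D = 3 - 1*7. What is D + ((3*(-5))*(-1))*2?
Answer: 26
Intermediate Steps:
D = -4 (D = 3 - 7 = -4)
D + ((3*(-5))*(-1))*2 = -4 + ((3*(-5))*(-1))*2 = -4 - 15*(-1)*2 = -4 + 15*2 = -4 + 30 = 26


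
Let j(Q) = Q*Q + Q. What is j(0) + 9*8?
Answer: 72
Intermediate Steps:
j(Q) = Q + Q² (j(Q) = Q² + Q = Q + Q²)
j(0) + 9*8 = 0*(1 + 0) + 9*8 = 0*1 + 72 = 0 + 72 = 72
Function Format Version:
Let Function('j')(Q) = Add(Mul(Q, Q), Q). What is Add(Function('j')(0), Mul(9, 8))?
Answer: 72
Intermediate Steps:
Function('j')(Q) = Add(Q, Pow(Q, 2)) (Function('j')(Q) = Add(Pow(Q, 2), Q) = Add(Q, Pow(Q, 2)))
Add(Function('j')(0), Mul(9, 8)) = Add(Mul(0, Add(1, 0)), Mul(9, 8)) = Add(Mul(0, 1), 72) = Add(0, 72) = 72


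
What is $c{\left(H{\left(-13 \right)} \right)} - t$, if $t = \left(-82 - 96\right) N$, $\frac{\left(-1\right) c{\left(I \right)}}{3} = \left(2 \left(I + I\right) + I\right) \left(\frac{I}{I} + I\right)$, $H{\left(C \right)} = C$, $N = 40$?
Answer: $4780$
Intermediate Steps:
$c{\left(I \right)} = - 15 I \left(1 + I\right)$ ($c{\left(I \right)} = - 3 \left(2 \left(I + I\right) + I\right) \left(\frac{I}{I} + I\right) = - 3 \left(2 \cdot 2 I + I\right) \left(1 + I\right) = - 3 \left(4 I + I\right) \left(1 + I\right) = - 3 \cdot 5 I \left(1 + I\right) = - 15 I \left(1 + I\right)$)
$t = -7120$ ($t = \left(-82 - 96\right) 40 = \left(-178\right) 40 = -7120$)
$c{\left(H{\left(-13 \right)} \right)} - t = \left(-15\right) \left(-13\right) \left(1 - 13\right) - -7120 = \left(-15\right) \left(-13\right) \left(-12\right) + 7120 = -2340 + 7120 = 4780$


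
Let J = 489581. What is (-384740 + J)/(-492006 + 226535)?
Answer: -104841/265471 ≈ -0.39492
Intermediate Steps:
(-384740 + J)/(-492006 + 226535) = (-384740 + 489581)/(-492006 + 226535) = 104841/(-265471) = 104841*(-1/265471) = -104841/265471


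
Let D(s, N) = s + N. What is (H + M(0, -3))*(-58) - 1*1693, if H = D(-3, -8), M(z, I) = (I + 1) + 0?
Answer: -939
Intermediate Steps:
D(s, N) = N + s
M(z, I) = 1 + I (M(z, I) = (1 + I) + 0 = 1 + I)
H = -11 (H = -8 - 3 = -11)
(H + M(0, -3))*(-58) - 1*1693 = (-11 + (1 - 3))*(-58) - 1*1693 = (-11 - 2)*(-58) - 1693 = -13*(-58) - 1693 = 754 - 1693 = -939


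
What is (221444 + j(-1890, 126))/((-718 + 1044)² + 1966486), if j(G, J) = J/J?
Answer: 221445/2072762 ≈ 0.10684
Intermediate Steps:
j(G, J) = 1
(221444 + j(-1890, 126))/((-718 + 1044)² + 1966486) = (221444 + 1)/((-718 + 1044)² + 1966486) = 221445/(326² + 1966486) = 221445/(106276 + 1966486) = 221445/2072762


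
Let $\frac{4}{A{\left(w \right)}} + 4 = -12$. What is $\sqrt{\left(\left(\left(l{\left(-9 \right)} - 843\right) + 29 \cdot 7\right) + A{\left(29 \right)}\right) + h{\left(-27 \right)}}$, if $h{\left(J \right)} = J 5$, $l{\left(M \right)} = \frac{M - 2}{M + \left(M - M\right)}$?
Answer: $\frac{i \sqrt{27865}}{6} \approx 27.821 i$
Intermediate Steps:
$A{\left(w \right)} = - \frac{1}{4}$ ($A{\left(w \right)} = \frac{4}{-4 - 12} = \frac{4}{-16} = 4 \left(- \frac{1}{16}\right) = - \frac{1}{4}$)
$l{\left(M \right)} = \frac{-2 + M}{M}$ ($l{\left(M \right)} = \frac{-2 + M}{M + 0} = \frac{-2 + M}{M}$)
$h{\left(J \right)} = 5 J$
$\sqrt{\left(\left(\left(l{\left(-9 \right)} - 843\right) + 29 \cdot 7\right) + A{\left(29 \right)}\right) + h{\left(-27 \right)}} = \sqrt{\left(\left(\left(\frac{-2 - 9}{-9} - 843\right) + 29 \cdot 7\right) - \frac{1}{4}\right) + 5 \left(-27\right)} = \sqrt{\left(\left(\left(\left(- \frac{1}{9}\right) \left(-11\right) - 843\right) + 203\right) - \frac{1}{4}\right) - 135} = \sqrt{\left(\left(\left(\frac{11}{9} - 843\right) + 203\right) - \frac{1}{4}\right) - 135} = \sqrt{\left(\left(- \frac{7576}{9} + 203\right) - \frac{1}{4}\right) - 135} = \sqrt{\left(- \frac{5749}{9} - \frac{1}{4}\right) - 135} = \sqrt{- \frac{23005}{36} - 135} = \sqrt{- \frac{27865}{36}} = \frac{i \sqrt{27865}}{6}$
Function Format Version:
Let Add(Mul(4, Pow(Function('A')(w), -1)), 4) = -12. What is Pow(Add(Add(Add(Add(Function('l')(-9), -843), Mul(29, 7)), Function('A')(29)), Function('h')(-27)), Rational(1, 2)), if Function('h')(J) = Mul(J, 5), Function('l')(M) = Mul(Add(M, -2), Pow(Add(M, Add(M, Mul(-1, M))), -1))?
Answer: Mul(Rational(1, 6), I, Pow(27865, Rational(1, 2))) ≈ Mul(27.821, I)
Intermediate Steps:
Function('A')(w) = Rational(-1, 4) (Function('A')(w) = Mul(4, Pow(Add(-4, -12), -1)) = Mul(4, Pow(-16, -1)) = Mul(4, Rational(-1, 16)) = Rational(-1, 4))
Function('l')(M) = Mul(Pow(M, -1), Add(-2, M)) (Function('l')(M) = Mul(Add(-2, M), Pow(Add(M, 0), -1)) = Mul(Add(-2, M), Pow(M, -1)) = Mul(Pow(M, -1), Add(-2, M)))
Function('h')(J) = Mul(5, J)
Pow(Add(Add(Add(Add(Function('l')(-9), -843), Mul(29, 7)), Function('A')(29)), Function('h')(-27)), Rational(1, 2)) = Pow(Add(Add(Add(Add(Mul(Pow(-9, -1), Add(-2, -9)), -843), Mul(29, 7)), Rational(-1, 4)), Mul(5, -27)), Rational(1, 2)) = Pow(Add(Add(Add(Add(Mul(Rational(-1, 9), -11), -843), 203), Rational(-1, 4)), -135), Rational(1, 2)) = Pow(Add(Add(Add(Add(Rational(11, 9), -843), 203), Rational(-1, 4)), -135), Rational(1, 2)) = Pow(Add(Add(Add(Rational(-7576, 9), 203), Rational(-1, 4)), -135), Rational(1, 2)) = Pow(Add(Add(Rational(-5749, 9), Rational(-1, 4)), -135), Rational(1, 2)) = Pow(Add(Rational(-23005, 36), -135), Rational(1, 2)) = Pow(Rational(-27865, 36), Rational(1, 2)) = Mul(Rational(1, 6), I, Pow(27865, Rational(1, 2)))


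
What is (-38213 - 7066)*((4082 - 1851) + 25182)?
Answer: -1241233227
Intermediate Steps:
(-38213 - 7066)*((4082 - 1851) + 25182) = -45279*(2231 + 25182) = -45279*27413 = -1241233227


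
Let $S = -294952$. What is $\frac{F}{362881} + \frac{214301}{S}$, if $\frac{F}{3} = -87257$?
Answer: $- \frac{154975641173}{107032476712} \approx -1.4479$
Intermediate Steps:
$F = -261771$ ($F = 3 \left(-87257\right) = -261771$)
$\frac{F}{362881} + \frac{214301}{S} = - \frac{261771}{362881} + \frac{214301}{-294952} = \left(-261771\right) \frac{1}{362881} + 214301 \left(- \frac{1}{294952}\right) = - \frac{261771}{362881} - \frac{214301}{294952} = - \frac{154975641173}{107032476712}$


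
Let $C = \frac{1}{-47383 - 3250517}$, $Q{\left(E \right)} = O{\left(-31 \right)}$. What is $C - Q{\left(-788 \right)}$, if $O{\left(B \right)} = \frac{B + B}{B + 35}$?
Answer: $\frac{51117449}{3297900} \approx 15.5$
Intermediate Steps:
$O{\left(B \right)} = \frac{2 B}{35 + B}$
$Q{\left(E \right)} = - \frac{31}{2}$ ($Q{\left(E \right)} = 2 \left(-31\right) \frac{1}{35 - 31} = 2 \left(-31\right) \frac{1}{4} = - \frac{31}{2}$)
$C = - \frac{1}{3297900}$ ($C = \frac{1}{-3297900} = - \frac{1}{3297900} \approx -3.0322 \cdot 10^{-7}$)
$C - Q{\left(-788 \right)} = - \frac{1}{3297900} - - \frac{31}{2} = - \frac{1}{3297900} + \frac{31}{2} = \frac{51117449}{3297900}$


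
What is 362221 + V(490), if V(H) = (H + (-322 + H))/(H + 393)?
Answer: 319841801/883 ≈ 3.6222e+5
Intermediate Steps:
V(H) = (-322 + 2*H)/(393 + H)
362221 + V(490) = 362221 + 2*(-161 + 490)/(393 + 490) = 362221 + 2*329/883 = 362221 + 2*(1/883)*329 = 362221 + 658/883 = 319841801/883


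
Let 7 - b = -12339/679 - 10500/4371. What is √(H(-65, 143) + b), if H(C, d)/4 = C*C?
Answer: 2*√4141840732722483/989303 ≈ 130.11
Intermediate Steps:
H(C, d) = 4*C² (H(C, d) = 4*(C*C) = 4*C²)
b = 27279544/989303 (b = 7 - (-12339/679 - 10500/4371) = 7 - (-12339*1/679 - 10500*1/4371) = 7 - (-12339/679 - 3500/1457) = 7 - 1*(-20354423/989303) = 7 + 20354423/989303 = 27279544/989303 ≈ 27.574)
√(H(-65, 143) + b) = √(4*(-65)² + 27279544/989303) = √(4*4225 + 27279544/989303) = √(16900 + 27279544/989303) = √(16746500244/989303) = 2*√4141840732722483/989303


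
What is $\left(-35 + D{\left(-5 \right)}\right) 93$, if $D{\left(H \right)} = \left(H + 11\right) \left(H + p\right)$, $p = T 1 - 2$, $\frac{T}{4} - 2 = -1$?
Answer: $-4929$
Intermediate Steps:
$T = 4$ ($T = 8 + 4 \left(-1\right) = 8 - 4 = 4$)
$p = 2$ ($p = 4 \cdot 1 - 2 = 4 - 2 = 2$)
$D{\left(H \right)} = \left(2 + H\right) \left(11 + H\right)$ ($D{\left(H \right)} = \left(H + 11\right) \left(H + 2\right) = \left(11 + H\right) \left(2 + H\right) = \left(2 + H\right) \left(11 + H\right)$)
$\left(-35 + D{\left(-5 \right)}\right) 93 = \left(-35 + \left(22 + \left(-5\right)^{2} + 13 \left(-5\right)\right)\right) 93 = \left(-35 + \left(22 + 25 - 65\right)\right) 93 = \left(-35 - 18\right) 93 = \left(-53\right) 93 = -4929$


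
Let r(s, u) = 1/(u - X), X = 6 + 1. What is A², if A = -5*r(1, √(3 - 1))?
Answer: 25/(7 - √2)² ≈ 0.80126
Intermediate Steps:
X = 7
r(s, u) = 1/(-7 + u) (r(s, u) = 1/(u - 1*7) = 1/(u - 7) = 1/(-7 + u))
A = -5/(-7 + √2) (A = -5/(-7 + √(3 - 1)) = -5/(-7 + √2) ≈ 0.89513)
A² = (35/47 + 5*√2/47)²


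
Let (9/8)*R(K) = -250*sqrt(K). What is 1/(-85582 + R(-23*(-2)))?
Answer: -3466071/296541288322 + 4500*sqrt(46)/148270644161 ≈ -1.1482e-5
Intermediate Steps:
R(K) = -2000*sqrt(K)/9 (R(K) = 8*(-250*sqrt(K))/9 = -2000*sqrt(K)/9)
1/(-85582 + R(-23*(-2))) = 1/(-85582 - 2000*sqrt(46)/9)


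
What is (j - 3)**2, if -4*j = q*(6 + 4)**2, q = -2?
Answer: 2209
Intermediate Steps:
j = 50 (j = -(-1)*(6 + 4)**2/2 = -(-1)*10**2/2 = -(-1)*100/2 = -1/4*(-200) = 50)
(j - 3)**2 = (50 - 3)**2 = 47**2 = 2209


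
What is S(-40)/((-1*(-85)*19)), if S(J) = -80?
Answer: -16/323 ≈ -0.049536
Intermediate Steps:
S(-40)/((-1*(-85)*19)) = -80/(-1*(-85)*19) = -80/(85*19) = -80/1615 = -80*1/1615 = -16/323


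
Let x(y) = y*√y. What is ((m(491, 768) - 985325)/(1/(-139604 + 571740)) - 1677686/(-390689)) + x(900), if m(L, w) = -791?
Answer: -166486724580540978/390689 ≈ -4.2614e+11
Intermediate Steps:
x(y) = y^(3/2)
((m(491, 768) - 985325)/(1/(-139604 + 571740)) - 1677686/(-390689)) + x(900) = ((-791 - 985325)/(1/(-139604 + 571740)) - 1677686/(-390689)) + 900^(3/2) = (-986116/(1/432136) - 1677686*(-1/390689)) + 27000 = (-986116/1/432136 + 1677686/390689) + 27000 = (-986116*432136 + 1677686/390689) + 27000 = (-426136223776 + 1677686/390689) + 27000 = -166486735129143978/390689 + 27000 = -166486724580540978/390689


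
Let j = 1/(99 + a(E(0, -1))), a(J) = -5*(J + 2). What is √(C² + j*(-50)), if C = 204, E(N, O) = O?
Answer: √91928569/47 ≈ 204.00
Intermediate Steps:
a(J) = -10 - 5*J (a(J) = -5*(2 + J) = -10 - 5*J)
j = 1/94 (j = 1/(99 + (-10 - 5*(-1))) = 1/(99 + (-10 + 5)) = 1/(99 - 5) = 1/94 ≈ 0.010638)
√(C² + j*(-50)) = √(204² + (1/94)*(-50)) = √(41616 - 25/47) = √(1955927/47) = √91928569/47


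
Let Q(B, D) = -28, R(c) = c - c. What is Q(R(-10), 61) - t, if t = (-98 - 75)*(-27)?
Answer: -4699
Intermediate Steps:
R(c) = 0
t = 4671 (t = -173*(-27) = 4671)
Q(R(-10), 61) - t = -28 - 1*4671 = -28 - 4671 = -4699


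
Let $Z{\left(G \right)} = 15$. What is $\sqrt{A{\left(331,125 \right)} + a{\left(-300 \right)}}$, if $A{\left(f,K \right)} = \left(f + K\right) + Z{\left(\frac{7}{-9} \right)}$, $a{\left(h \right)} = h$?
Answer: $3 \sqrt{19} \approx 13.077$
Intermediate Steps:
$A{\left(f,K \right)} = 15 + K + f$ ($A{\left(f,K \right)} = \left(f + K\right) + 15 = \left(K + f\right) + 15 = 15 + K + f$)
$\sqrt{A{\left(331,125 \right)} + a{\left(-300 \right)}} = \sqrt{\left(15 + 125 + 331\right) - 300} = \sqrt{471 - 300} = \sqrt{171} = 3 \sqrt{19}$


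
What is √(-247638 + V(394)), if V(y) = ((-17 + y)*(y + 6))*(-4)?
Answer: I*√850838 ≈ 922.41*I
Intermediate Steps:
V(y) = -4*(-17 + y)*(6 + y) (V(y) = ((-17 + y)*(6 + y))*(-4) = -4*(-17 + y)*(6 + y))
√(-247638 + V(394)) = √(-247638 + (408 - 4*394² + 44*394)) = √(-247638 + (408 - 4*155236 + 17336)) = √(-247638 + (408 - 620944 + 17336)) = √(-247638 - 603200) = √(-850838) = I*√850838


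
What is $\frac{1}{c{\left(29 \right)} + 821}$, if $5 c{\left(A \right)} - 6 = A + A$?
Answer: $\frac{5}{4169} \approx 0.0011993$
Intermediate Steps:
$c{\left(A \right)} = \frac{6}{5} + \frac{2 A}{5}$ ($c{\left(A \right)} = \frac{6}{5} + \frac{A + A}{5} = \frac{6}{5} + \frac{2 A}{5}$)
$\frac{1}{c{\left(29 \right)} + 821} = \frac{1}{\left(\frac{6}{5} + \frac{2}{5} \cdot 29\right) + 821} = \frac{1}{\left(\frac{6}{5} + \frac{58}{5}\right) + 821} = \frac{1}{\frac{64}{5} + 821} = \frac{1}{\frac{4169}{5}} = \frac{5}{4169}$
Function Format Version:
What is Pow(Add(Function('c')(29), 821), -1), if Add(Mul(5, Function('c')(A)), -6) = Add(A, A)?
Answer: Rational(5, 4169) ≈ 0.0011993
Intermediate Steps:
Function('c')(A) = Add(Rational(6, 5), Mul(Rational(2, 5), A)) (Function('c')(A) = Add(Rational(6, 5), Mul(Rational(1, 5), Add(A, A))) = Add(Rational(6, 5), Mul(Rational(1, 5), Mul(2, A))) = Add(Rational(6, 5), Mul(Rational(2, 5), A)))
Pow(Add(Function('c')(29), 821), -1) = Pow(Add(Add(Rational(6, 5), Mul(Rational(2, 5), 29)), 821), -1) = Pow(Add(Add(Rational(6, 5), Rational(58, 5)), 821), -1) = Pow(Add(Rational(64, 5), 821), -1) = Pow(Rational(4169, 5), -1) = Rational(5, 4169)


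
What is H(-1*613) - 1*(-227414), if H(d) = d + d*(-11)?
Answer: 233544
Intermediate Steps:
H(d) = -10*d (H(d) = d - 11*d = -10*d)
H(-1*613) - 1*(-227414) = -(-10)*613 - 1*(-227414) = -10*(-613) + 227414 = 6130 + 227414 = 233544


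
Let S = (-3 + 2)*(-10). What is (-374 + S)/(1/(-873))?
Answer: 317772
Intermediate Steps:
S = 10 (S = -1*(-10) = 10)
(-374 + S)/(1/(-873)) = (-374 + 10)/(1/(-873)) = -364/(-1/873) = -364*(-873) = 317772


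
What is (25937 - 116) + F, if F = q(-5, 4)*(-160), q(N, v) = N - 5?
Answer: 27421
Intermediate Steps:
q(N, v) = -5 + N
F = 1600 (F = (-5 - 5)*(-160) = -10*(-160) = 1600)
(25937 - 116) + F = (25937 - 116) + 1600 = 25821 + 1600 = 27421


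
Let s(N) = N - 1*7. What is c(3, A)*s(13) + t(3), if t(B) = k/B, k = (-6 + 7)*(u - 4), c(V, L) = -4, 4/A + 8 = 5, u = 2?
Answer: -74/3 ≈ -24.667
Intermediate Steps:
A = -4/3 (A = 4/(-8 + 5) = 4/(-3) = 4*(-⅓) = -4/3 ≈ -1.3333)
s(N) = -7 + N (s(N) = N - 7 = -7 + N)
k = -2 (k = (-6 + 7)*(2 - 4) = 1*(-2) = -2)
t(B) = -2/B
c(3, A)*s(13) + t(3) = -4*(-7 + 13) - 2/3 = -4*6 - 2*⅓ = -24 - ⅔ = -74/3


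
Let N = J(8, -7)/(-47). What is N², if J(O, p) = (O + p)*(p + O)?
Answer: 1/2209 ≈ 0.00045269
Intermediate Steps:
J(O, p) = (O + p)² (J(O, p) = (O + p)*(O + p) = (O + p)²)
N = -1/47 (N = (8 - 7)²/(-47) = 1²*(-1/47) = 1*(-1/47) = -1/47 ≈ -0.021277)
N² = (-1/47)² = 1/2209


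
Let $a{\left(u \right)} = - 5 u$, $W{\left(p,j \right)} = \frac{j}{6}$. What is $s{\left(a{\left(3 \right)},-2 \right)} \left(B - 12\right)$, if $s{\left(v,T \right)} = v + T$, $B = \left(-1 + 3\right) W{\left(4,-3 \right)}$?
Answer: $221$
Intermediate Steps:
$W{\left(p,j \right)} = \frac{j}{6}$ ($W{\left(p,j \right)} = j \frac{1}{6} = \frac{j}{6}$)
$B = -1$ ($B = \left(-1 + 3\right) \frac{1}{6} \left(-3\right) = 2 \left(- \frac{1}{2}\right) = -1$)
$s{\left(v,T \right)} = T + v$
$s{\left(a{\left(3 \right)},-2 \right)} \left(B - 12\right) = \left(-2 - 15\right) \left(-1 - 12\right) = \left(-17\right) \left(-13\right) = 221$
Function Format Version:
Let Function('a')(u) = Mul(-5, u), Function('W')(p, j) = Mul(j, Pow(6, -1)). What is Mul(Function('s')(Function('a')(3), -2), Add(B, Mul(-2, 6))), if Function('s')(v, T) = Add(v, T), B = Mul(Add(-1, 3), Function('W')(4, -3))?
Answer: 221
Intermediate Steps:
Function('W')(p, j) = Mul(Rational(1, 6), j) (Function('W')(p, j) = Mul(j, Rational(1, 6)) = Mul(Rational(1, 6), j))
B = -1 (B = Mul(Add(-1, 3), Mul(Rational(1, 6), -3)) = Mul(2, Rational(-1, 2)) = -1)
Function('s')(v, T) = Add(T, v)
Mul(Function('s')(Function('a')(3), -2), Add(B, Mul(-2, 6))) = Mul(Add(-2, Mul(-5, 3)), Add(-1, Mul(-2, 6))) = Mul(Add(-2, -15), Add(-1, -12)) = Mul(-17, -13) = 221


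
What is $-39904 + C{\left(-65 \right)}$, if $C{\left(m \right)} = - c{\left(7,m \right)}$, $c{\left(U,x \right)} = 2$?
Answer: $-39906$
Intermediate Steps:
$C{\left(m \right)} = -2$ ($C{\left(m \right)} = \left(-1\right) 2 = -2$)
$-39904 + C{\left(-65 \right)} = -39904 - 2 = -39906$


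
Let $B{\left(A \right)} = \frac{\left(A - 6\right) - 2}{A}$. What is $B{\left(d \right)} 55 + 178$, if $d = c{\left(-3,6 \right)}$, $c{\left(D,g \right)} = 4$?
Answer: $123$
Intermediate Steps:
$d = 4$
$B{\left(A \right)} = \frac{-8 + A}{A}$ ($B{\left(A \right)} = \frac{\left(-6 + A\right) - 2}{A} = \frac{-8 + A}{A}$)
$B{\left(d \right)} 55 + 178 = \frac{-8 + 4}{4} \cdot 55 + 178 = \frac{1}{4} \left(-4\right) 55 + 178 = \left(-1\right) 55 + 178 = -55 + 178 = 123$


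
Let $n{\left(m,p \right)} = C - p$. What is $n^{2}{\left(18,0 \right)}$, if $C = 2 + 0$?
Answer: $4$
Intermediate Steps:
$C = 2$
$n{\left(m,p \right)} = 2 - p$
$n^{2}{\left(18,0 \right)} = \left(2 - 0\right)^{2} = \left(2 + 0\right)^{2} = 2^{2} = 4$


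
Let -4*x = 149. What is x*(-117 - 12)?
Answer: 19221/4 ≈ 4805.3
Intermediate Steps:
x = -149/4 (x = -¼*149 = -149/4 ≈ -37.250)
x*(-117 - 12) = -149*(-117 - 12)/4 = -149/4*(-129) = 19221/4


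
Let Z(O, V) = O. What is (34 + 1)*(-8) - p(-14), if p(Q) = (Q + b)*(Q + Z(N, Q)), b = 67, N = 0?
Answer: 462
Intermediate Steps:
p(Q) = Q*(67 + Q) (p(Q) = (Q + 67)*(Q + 0) = (67 + Q)*Q = Q*(67 + Q))
(34 + 1)*(-8) - p(-14) = (34 + 1)*(-8) - (-14)*(67 - 14) = 35*(-8) - (-14)*53 = -280 - 1*(-742) = -280 + 742 = 462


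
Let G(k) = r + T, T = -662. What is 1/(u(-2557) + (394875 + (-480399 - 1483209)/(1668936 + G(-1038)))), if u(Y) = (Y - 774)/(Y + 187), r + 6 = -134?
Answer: 1976738790/780565181102947 ≈ 2.5324e-6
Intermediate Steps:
r = -140 (r = -6 - 134 = -140)
G(k) = -802 (G(k) = -140 - 662 = -802)
u(Y) = (-774 + Y)/(187 + Y)
1/(u(-2557) + (394875 + (-480399 - 1483209)/(1668936 + G(-1038)))) = 1/((-774 - 2557)/(187 - 2557) + (394875 + (-480399 - 1483209)/(1668936 - 802))) = 1/(-3331/(-2370) + (394875 - 1963608/1668134)) = 1/(-1/2370*(-3331) + (394875 - 1963608*1/1668134)) = 1/(3331/2370 + (394875 - 981804/834067)) = 1/(3331/2370 + 329351224821/834067) = 1/(780565181102947/1976738790) = 1976738790/780565181102947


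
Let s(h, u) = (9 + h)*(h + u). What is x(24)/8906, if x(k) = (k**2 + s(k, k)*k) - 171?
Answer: 38421/8906 ≈ 4.3141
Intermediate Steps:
x(k) = -171 + k**2 + k*(2*k**2 + 18*k) (x(k) = (k**2 + (k**2 + 9*k + 9*k + k*k)*k) - 171 = (k**2 + (k**2 + 9*k + 9*k + k**2)*k) - 171 = (k**2 + (2*k**2 + 18*k)*k) - 171 = (k**2 + k*(2*k**2 + 18*k)) - 171 = -171 + k**2 + k*(2*k**2 + 18*k))
x(24)/8906 = (-171 + 2*24**3 + 19*24**2)/8906 = (-171 + 2*13824 + 19*576)*(1/8906) = (-171 + 27648 + 10944)*(1/8906) = 38421*(1/8906) = 38421/8906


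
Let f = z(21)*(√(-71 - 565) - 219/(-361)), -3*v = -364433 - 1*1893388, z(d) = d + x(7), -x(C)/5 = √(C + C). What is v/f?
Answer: 271691127/((21 - 5*√14)*(219 + 722*I*√159)) ≈ 313.07 - 13015.0*I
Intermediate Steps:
x(C) = -5*√2*√C (x(C) = -5*√(C + C) = -5*√2*√C)
z(d) = d - 5*√14 (z(d) = d - 5*√2*√7 = d - 5*√14)
v = 752607 (v = -(-364433 - 1*1893388)/3 = -(-364433 - 1893388)/3 = -⅓*(-2257821) = 752607)
f = (21 - 5*√14)*(219/361 + 2*I*√159) (f = (21 - 5*√14)*(√(-71 - 565) - 219/(-361)) = (21 - 5*√14)*(√(-636) - 219*(-1/361)) = (21 - 5*√14)*(2*I*√159 + 219/361) = (21 - 5*√14)*(219/361 + 2*I*√159) ≈ 1.3903 + 57.795*I)
v/f = 752607/(((21 - 5*√14)*(219 + 722*I*√159)/361)) = 752607*(361/((21 - 5*√14)*(219 + 722*I*√159))) = 271691127/((21 - 5*√14)*(219 + 722*I*√159))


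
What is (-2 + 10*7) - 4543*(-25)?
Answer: 113643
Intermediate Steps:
(-2 + 10*7) - 4543*(-25) = (-2 + 70) - 413*(-275) = 68 + 113575 = 113643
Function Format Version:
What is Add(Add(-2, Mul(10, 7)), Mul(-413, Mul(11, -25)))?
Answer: 113643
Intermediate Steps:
Add(Add(-2, Mul(10, 7)), Mul(-413, Mul(11, -25))) = Add(Add(-2, 70), Mul(-413, -275)) = Add(68, 113575) = 113643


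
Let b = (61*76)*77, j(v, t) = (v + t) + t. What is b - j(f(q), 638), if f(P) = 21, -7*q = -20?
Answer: 355675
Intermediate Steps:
q = 20/7 (q = -⅐*(-20) = 20/7 ≈ 2.8571)
j(v, t) = v + 2*t (j(v, t) = (t + v) + t = v + 2*t)
b = 356972 (b = 4636*77 = 356972)
b - j(f(q), 638) = 356972 - (21 + 2*638) = 356972 - (21 + 1276) = 356972 - 1*1297 = 356972 - 1297 = 355675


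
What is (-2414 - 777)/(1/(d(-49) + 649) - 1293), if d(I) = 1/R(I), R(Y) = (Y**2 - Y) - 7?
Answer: 5059356028/2050059401 ≈ 2.4679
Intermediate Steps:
R(Y) = -7 + Y**2 - Y
d(I) = 1/(-7 + I**2 - I)
(-2414 - 777)/(1/(d(-49) + 649) - 1293) = (-2414 - 777)/(1/(1/(-7 + (-49)**2 - 1*(-49)) + 649) - 1293) = -3191/(1/(1/(-7 + 2401 + 49) + 649) - 1293) = -3191/(1/(1/2443 + 649) - 1293) = -3191/(1/(1585508/2443) - 1293) = -3191/(2443/1585508 - 1293) = -3191/(-2050059401/1585508) = -3191*(-1585508/2050059401) = 5059356028/2050059401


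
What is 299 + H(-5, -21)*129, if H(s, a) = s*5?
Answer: -2926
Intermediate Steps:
H(s, a) = 5*s
299 + H(-5, -21)*129 = 299 + (5*(-5))*129 = 299 - 25*129 = 299 - 3225 = -2926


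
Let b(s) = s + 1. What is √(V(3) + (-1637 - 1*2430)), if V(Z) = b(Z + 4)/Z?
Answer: I*√36579/3 ≈ 63.752*I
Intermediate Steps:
b(s) = 1 + s
V(Z) = (5 + Z)/Z (V(Z) = (1 + (Z + 4))/Z = (1 + (4 + Z))/Z = (5 + Z)/Z)
√(V(3) + (-1637 - 1*2430)) = √((5 + 3)/3 + (-1637 - 1*2430)) = √((⅓)*8 + (-1637 - 2430)) = √(8/3 - 4067) = √(-12193/3) = I*√36579/3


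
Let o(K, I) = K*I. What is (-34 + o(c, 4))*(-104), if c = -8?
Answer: 6864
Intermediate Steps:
o(K, I) = I*K
(-34 + o(c, 4))*(-104) = (-34 + 4*(-8))*(-104) = (-34 - 32)*(-104) = -66*(-104) = 6864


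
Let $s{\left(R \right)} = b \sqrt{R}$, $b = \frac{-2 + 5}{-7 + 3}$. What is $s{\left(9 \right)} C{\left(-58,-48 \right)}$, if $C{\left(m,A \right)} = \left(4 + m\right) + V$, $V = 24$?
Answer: $\frac{135}{2} \approx 67.5$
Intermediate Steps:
$C{\left(m,A \right)} = 28 + m$ ($C{\left(m,A \right)} = \left(4 + m\right) + 24 = 28 + m$)
$b = - \frac{3}{4}$ ($b = \frac{3}{-4} = 3 \left(- \frac{1}{4}\right) = - \frac{3}{4} \approx -0.75$)
$s{\left(R \right)} = - \frac{3 \sqrt{R}}{4}$
$s{\left(9 \right)} C{\left(-58,-48 \right)} = - \frac{3 \sqrt{9}}{4} \left(28 - 58\right) = \left(- \frac{3}{4}\right) 3 \left(-30\right) = \left(- \frac{9}{4}\right) \left(-30\right) = \frac{135}{2}$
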